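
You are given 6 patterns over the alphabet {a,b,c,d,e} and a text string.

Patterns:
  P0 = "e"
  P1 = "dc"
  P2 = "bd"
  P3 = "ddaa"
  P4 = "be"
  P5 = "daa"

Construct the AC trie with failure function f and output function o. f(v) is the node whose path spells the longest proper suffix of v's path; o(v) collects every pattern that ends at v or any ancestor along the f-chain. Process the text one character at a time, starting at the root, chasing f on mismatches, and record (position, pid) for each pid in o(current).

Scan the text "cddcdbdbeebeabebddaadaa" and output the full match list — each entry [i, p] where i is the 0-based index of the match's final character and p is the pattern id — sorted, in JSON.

Construct AC machine:
Trie (insert patterns):
  n0 'ε': b→4 d→2 e→1
  n1 'e': ·  [P0 ends]
  n2 'd': a→10 c→3 d→6
  n3 'dc': ·  [P1 ends]
  n4 'b': d→5 e→9
  n5 'bd': ·  [P2 ends]
  n6 'dd': a→7
  n7 'dda': a→8
  n8 'ddaa': ·  [P3 ends]
  n9 'be': ·  [P4 ends]
  n10 'da': a→11
  n11 'daa': ·  [P5 ends]

Failure links (BFS by depth):
  fail(1) 'e': from fail(0)=0 chase 'e': 0 ⇒ 0;  out={0}∪out(0)={0}
  fail(2) 'd': from fail(0)=0 chase 'd': 0 ⇒ 0;  out=∅∪out(0)=∅
  fail(4) 'b': from fail(0)=0 chase 'b': 0 ⇒ 0;  out=∅∪out(0)=∅
  fail(3) 'dc': from fail(2)=0 chase 'c': 0 ⇒ 0;  out={1}∪out(0)={1}
  fail(5) 'bd': from fail(4)=0 chase 'd': 0 ⇒ 2;  out={2}∪out(2)={2}
  fail(6) 'dd': from fail(2)=0 chase 'd': 0 ⇒ 2;  out=∅∪out(2)=∅
  fail(9) 'be': from fail(4)=0 chase 'e': 0 ⇒ 1;  out={4}∪out(1)={0,4}
  fail(10) 'da': from fail(2)=0 chase 'a': 0 ⇒ 0;  out=∅∪out(0)=∅
  fail(7) 'dda': from fail(6)=2 chase 'a': 2 ⇒ 10;  out=∅∪out(10)=∅
  fail(11) 'daa': from fail(10)=0 chase 'a': 0 ⇒ 0;  out={5}∪out(0)={5}
  fail(8) 'ddaa': from fail(7)=10 chase 'a': 10 ⇒ 11;  out={3}∪out(11)={3,5}

Run:
pos 0 'c': at 0
pos 1 'd': at 2
pos 2 'd': at 6
pos 3 'c': at 3 (via fail)  emit P1@[2:3]
pos 4 'd': at 2 (via fail)
pos 5 'b': at 4 (via fail)
pos 6 'd': at 5  emit P2@[5:6]
pos 7 'b': at 4 (via fail)
pos 8 'e': at 9  emit P0@[8:8],P4@[7:8]
pos 9 'e': at 1 (via fail)  emit P0@[9:9]
pos 10 'b': at 4 (via fail)
pos 11 'e': at 9  emit P0@[11:11],P4@[10:11]
pos 12 'a': at 0 (via fail)
pos 13 'b': at 4
pos 14 'e': at 9  emit P0@[14:14],P4@[13:14]
pos 15 'b': at 4 (via fail)
pos 16 'd': at 5  emit P2@[15:16]
pos 17 'd': at 6 (via fail)
pos 18 'a': at 7
pos 19 'a': at 8  emit P3@[16:19],P5@[17:19]
pos 20 'd': at 2 (via fail)
pos 21 'a': at 10
pos 22 'a': at 11  emit P5@[20:22]

All matches (sorted): [[3,1],[6,2],[8,0],[8,4],[9,0],[11,0],[11,4],[14,0],[14,4],[16,2],[19,3],[19,5],[22,5]]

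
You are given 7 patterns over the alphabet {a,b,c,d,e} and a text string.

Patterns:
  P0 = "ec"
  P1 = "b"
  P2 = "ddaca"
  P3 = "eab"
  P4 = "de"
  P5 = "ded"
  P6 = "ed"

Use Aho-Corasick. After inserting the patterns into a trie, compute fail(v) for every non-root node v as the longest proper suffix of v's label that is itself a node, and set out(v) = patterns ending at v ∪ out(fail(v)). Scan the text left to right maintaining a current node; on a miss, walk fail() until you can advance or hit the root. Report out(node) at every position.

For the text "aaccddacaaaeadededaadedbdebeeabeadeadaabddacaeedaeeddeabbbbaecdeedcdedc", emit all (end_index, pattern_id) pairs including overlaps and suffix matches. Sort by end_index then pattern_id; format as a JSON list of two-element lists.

Build:
Trie nodes:
  n0 'ε': b→3 d→4 e→1
  n1 'e': a→9 c→2 d→13
  n2 'ec': ·  [P0 ends]
  n3 'b': ·  [P1 ends]
  n4 'd': d→5 e→11
  n5 'dd': a→6
  n6 'dda': c→7
  n7 'ddac': a→8
  n8 'ddaca': ·  [P2 ends]
  n9 'ea': b→10
  n10 'eab': ·  [P3 ends]
  n11 'de': d→12  [P4 ends]
  n12 'ded': ·  [P5 ends]
  n13 'ed': ·  [P6 ends]

BFS fail/out derivation:
  fail(1) 'e': from fail(0)=0 chase 'e': 0 ⇒ 0;  out=∅∪out(0)=∅
  fail(3) 'b': from fail(0)=0 chase 'b': 0 ⇒ 0;  out={1}∪out(0)={1}
  fail(4) 'd': from fail(0)=0 chase 'd': 0 ⇒ 0;  out=∅∪out(0)=∅
  fail(2) 'ec': from fail(1)=0 chase 'c': 0 ⇒ 0;  out={0}∪out(0)={0}
  fail(5) 'dd': from fail(4)=0 chase 'd': 0 ⇒ 4;  out=∅∪out(4)=∅
  fail(9) 'ea': from fail(1)=0 chase 'a': 0 ⇒ 0;  out=∅∪out(0)=∅
  fail(11) 'de': from fail(4)=0 chase 'e': 0 ⇒ 1;  out={4}∪out(1)={4}
  fail(13) 'ed': from fail(1)=0 chase 'd': 0 ⇒ 4;  out={6}∪out(4)={6}
  fail(6) 'dda': from fail(5)=4 chase 'a': 4→0 ⇒ 0;  out=∅∪out(0)=∅
  fail(10) 'eab': from fail(9)=0 chase 'b': 0 ⇒ 3;  out={3}∪out(3)={1,3}
  fail(12) 'ded': from fail(11)=1 chase 'd': 1 ⇒ 13;  out={5}∪out(13)={5,6}
  fail(7) 'ddac': from fail(6)=0 chase 'c': 0 ⇒ 0;  out=∅∪out(0)=∅
  fail(8) 'ddaca': from fail(7)=0 chase 'a': 0 ⇒ 0;  out={2}∪out(0)={2}

Text stream:
pos 0 'a': at 0
pos 1 'a': at 0
pos 2 'c': at 0
pos 3 'c': at 0
pos 4 'd': at 4
pos 5 'd': at 5
pos 6 'a': at 6
pos 7 'c': at 7
pos 8 'a': at 8  → match P2@[4:8]
pos 9 'a': at 0 ·f
pos 10 'a': at 0
pos 11 'e': at 1
pos 12 'a': at 9
pos 13 'd': at 4 ·f
pos 14 'e': at 11  → match P4@[13:14]
pos 15 'd': at 12  → match P5@[13:15],P6@[14:15]
pos 16 'e': at 11 ·f  → match P4@[15:16]
pos 17 'd': at 12  → match P5@[15:17],P6@[16:17]
pos 18 'a': at 0 ·f
pos 19 'a': at 0
pos 20 'd': at 4
pos 21 'e': at 11  → match P4@[20:21]
pos 22 'd': at 12  → match P5@[20:22],P6@[21:22]
pos 23 'b': at 3 ·f  → match P1@[23:23]
pos 24 'd': at 4 ·f
pos 25 'e': at 11  → match P4@[24:25]
pos 26 'b': at 3 ·f  → match P1@[26:26]
pos 27 'e': at 1 ·f
pos 28 'e': at 1 ·f
pos 29 'a': at 9
pos 30 'b': at 10  → match P1@[30:30],P3@[28:30]
pos 31 'e': at 1 ·f
pos 32 'a': at 9
pos 33 'd': at 4 ·f
pos 34 'e': at 11  → match P4@[33:34]
pos 35 'a': at 9 ·f
pos 36 'd': at 4 ·f
pos 37 'a': at 0 ·f
pos 38 'a': at 0
pos 39 'b': at 3  → match P1@[39:39]
pos 40 'd': at 4 ·f
pos 41 'd': at 5
pos 42 'a': at 6
pos 43 'c': at 7
pos 44 'a': at 8  → match P2@[40:44]
pos 45 'e': at 1 ·f
pos 46 'e': at 1 ·f
pos 47 'd': at 13  → match P6@[46:47]
pos 48 'a': at 0 ·f
pos 49 'e': at 1
pos 50 'e': at 1 ·f
pos 51 'd': at 13  → match P6@[50:51]
pos 52 'd': at 5 ·f
pos 53 'e': at 11 ·f  → match P4@[52:53]
pos 54 'a': at 9 ·f
pos 55 'b': at 10  → match P1@[55:55],P3@[53:55]
pos 56 'b': at 3 ·f  → match P1@[56:56]
pos 57 'b': at 3 ·f  → match P1@[57:57]
pos 58 'b': at 3 ·f  → match P1@[58:58]
pos 59 'a': at 0 ·f
pos 60 'e': at 1
pos 61 'c': at 2  → match P0@[60:61]
pos 62 'd': at 4 ·f
pos 63 'e': at 11  → match P4@[62:63]
pos 64 'e': at 1 ·f
pos 65 'd': at 13  → match P6@[64:65]
pos 66 'c': at 0 ·f
pos 67 'd': at 4
pos 68 'e': at 11  → match P4@[67:68]
pos 69 'd': at 12  → match P5@[67:69],P6@[68:69]
pos 70 'c': at 0 ·f

All matches (sorted): [[8,2],[14,4],[15,5],[15,6],[16,4],[17,5],[17,6],[21,4],[22,5],[22,6],[23,1],[25,4],[26,1],[30,1],[30,3],[34,4],[39,1],[44,2],[47,6],[51,6],[53,4],[55,1],[55,3],[56,1],[57,1],[58,1],[61,0],[63,4],[65,6],[68,4],[69,5],[69,6]]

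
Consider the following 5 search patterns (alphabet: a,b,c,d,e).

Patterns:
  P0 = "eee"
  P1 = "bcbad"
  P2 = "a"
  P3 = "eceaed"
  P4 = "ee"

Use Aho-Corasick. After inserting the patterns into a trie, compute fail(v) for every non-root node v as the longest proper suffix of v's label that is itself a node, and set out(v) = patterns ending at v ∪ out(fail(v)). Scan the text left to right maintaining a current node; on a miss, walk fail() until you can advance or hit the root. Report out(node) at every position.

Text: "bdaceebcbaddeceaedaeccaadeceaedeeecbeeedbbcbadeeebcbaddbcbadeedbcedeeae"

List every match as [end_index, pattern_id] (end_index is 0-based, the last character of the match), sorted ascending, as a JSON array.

Construct AC machine:
Trie (insert patterns):
  n0 'ε': a→9 b→4 e→1
  n1 'e': c→10 e→2
  n2 'ee': e→3  ←P4
  n3 'eee': ·  ←P0
  n4 'b': c→5
  n5 'bc': b→6
  n6 'bcb': a→7
  n7 'bcba': d→8
  n8 'bcbad': ·  ←P1
  n9 'a': ·  ←P2
  n10 'ec': e→11
  n11 'ece': a→12
  n12 'ecea': e→13
  n13 'eceae': d→14
  n14 'eceaed': ·  ←P3

Failure links (BFS by depth):
  n1('e'): parent n0 fail=0; on 'e' 0 → fail=0;  out ∅∪∅=∅
  n4('b'): parent n0 fail=0; on 'b' 0 → fail=0;  out ∅∪∅=∅
  n9('a'): parent n0 fail=0; on 'a' 0 → fail=0;  out {2}∪∅={2}
  n2('ee'): parent n1 fail=0; on 'e' 0 → fail=1;  out {4}∪∅={4}
  n5('bc'): parent n4 fail=0; on 'c' 0 → fail=0;  out ∅∪∅=∅
  n10('ec'): parent n1 fail=0; on 'c' 0 → fail=0;  out ∅∪∅=∅
  n3('eee'): parent n2 fail=1; on 'e' 1 → fail=2;  out {0}∪{4}={0,4}
  n6('bcb'): parent n5 fail=0; on 'b' 0 → fail=4;  out ∅∪∅=∅
  n11('ece'): parent n10 fail=0; on 'e' 0 → fail=1;  out ∅∪∅=∅
  n7('bcba'): parent n6 fail=4; on 'a' 4→0 → fail=9;  out ∅∪{2}={2}
  n12('ecea'): parent n11 fail=1; on 'a' 1→0 → fail=9;  out ∅∪{2}={2}
  n8('bcbad'): parent n7 fail=9; on 'd' 9→0 → fail=0;  out {1}∪∅={1}
  n13('eceae'): parent n12 fail=9; on 'e' 9→0 → fail=1;  out ∅∪∅=∅
  n14('eceaed'): parent n13 fail=1; on 'd' 1→0 → fail=0;  out {3}∪∅={3}

Scan:
pos 0 'b': at 4
pos 1 'd': at 0 ·f
pos 2 'a': at 9  ** P2@[2:2]
pos 3 'c': at 0 ·f
pos 4 'e': at 1
pos 5 'e': at 2  ** P4@[4:5]
pos 6 'b': at 4 ·f
pos 7 'c': at 5
pos 8 'b': at 6
pos 9 'a': at 7  ** P2@[9:9]
pos 10 'd': at 8  ** P1@[6:10]
pos 11 'd': at 0 ·f
pos 12 'e': at 1
pos 13 'c': at 10
pos 14 'e': at 11
pos 15 'a': at 12  ** P2@[15:15]
pos 16 'e': at 13
pos 17 'd': at 14  ** P3@[12:17]
pos 18 'a': at 9 ·f  ** P2@[18:18]
pos 19 'e': at 1 ·f
pos 20 'c': at 10
pos 21 'c': at 0 ·f
pos 22 'a': at 9  ** P2@[22:22]
pos 23 'a': at 9 ·f  ** P2@[23:23]
pos 24 'd': at 0 ·f
pos 25 'e': at 1
pos 26 'c': at 10
pos 27 'e': at 11
pos 28 'a': at 12  ** P2@[28:28]
pos 29 'e': at 13
pos 30 'd': at 14  ** P3@[25:30]
pos 31 'e': at 1 ·f
pos 32 'e': at 2  ** P4@[31:32]
pos 33 'e': at 3  ** P0@[31:33],P4@[32:33]
pos 34 'c': at 10 ·f
pos 35 'b': at 4 ·f
pos 36 'e': at 1 ·f
pos 37 'e': at 2  ** P4@[36:37]
pos 38 'e': at 3  ** P0@[36:38],P4@[37:38]
pos 39 'd': at 0 ·f
pos 40 'b': at 4
pos 41 'b': at 4 ·f
pos 42 'c': at 5
pos 43 'b': at 6
pos 44 'a': at 7  ** P2@[44:44]
pos 45 'd': at 8  ** P1@[41:45]
pos 46 'e': at 1 ·f
pos 47 'e': at 2  ** P4@[46:47]
pos 48 'e': at 3  ** P0@[46:48],P4@[47:48]
pos 49 'b': at 4 ·f
pos 50 'c': at 5
pos 51 'b': at 6
pos 52 'a': at 7  ** P2@[52:52]
pos 53 'd': at 8  ** P1@[49:53]
pos 54 'd': at 0 ·f
pos 55 'b': at 4
pos 56 'c': at 5
pos 57 'b': at 6
pos 58 'a': at 7  ** P2@[58:58]
pos 59 'd': at 8  ** P1@[55:59]
pos 60 'e': at 1 ·f
pos 61 'e': at 2  ** P4@[60:61]
pos 62 'd': at 0 ·f
pos 63 'b': at 4
pos 64 'c': at 5
pos 65 'e': at 1 ·f
pos 66 'd': at 0 ·f
pos 67 'e': at 1
pos 68 'e': at 2  ** P4@[67:68]
pos 69 'a': at 9 ·f  ** P2@[69:69]
pos 70 'e': at 1 ·f

Result: [[2,2],[5,4],[9,2],[10,1],[15,2],[17,3],[18,2],[22,2],[23,2],[28,2],[30,3],[32,4],[33,0],[33,4],[37,4],[38,0],[38,4],[44,2],[45,1],[47,4],[48,0],[48,4],[52,2],[53,1],[58,2],[59,1],[61,4],[68,4],[69,2]]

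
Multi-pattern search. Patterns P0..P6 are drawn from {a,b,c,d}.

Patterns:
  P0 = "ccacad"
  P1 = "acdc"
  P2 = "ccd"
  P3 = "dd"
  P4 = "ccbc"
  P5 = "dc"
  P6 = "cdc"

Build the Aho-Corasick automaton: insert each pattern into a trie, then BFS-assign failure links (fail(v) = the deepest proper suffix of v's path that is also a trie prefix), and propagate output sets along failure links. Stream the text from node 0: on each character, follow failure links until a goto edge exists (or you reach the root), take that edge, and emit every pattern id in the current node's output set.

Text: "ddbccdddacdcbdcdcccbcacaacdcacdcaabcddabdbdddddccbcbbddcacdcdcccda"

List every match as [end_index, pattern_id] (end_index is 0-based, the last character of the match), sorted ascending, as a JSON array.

Build automaton:
Trie (insert patterns):
  n0 'ε': a→7 c→1 d→12
  n1 'c': c→2 d→17
  n2 'cc': a→3 b→14 d→11
  n3 'cca': c→4
  n4 'ccac': a→5
  n5 'ccaca': d→6
  n6 'ccacad': ·  ←P0
  n7 'a': c→8
  n8 'ac': d→9
  n9 'acd': c→10
  n10 'acdc': ·  ←P1
  n11 'ccd': ·  ←P2
  n12 'd': c→16 d→13
  n13 'dd': ·  ←P3
  n14 'ccb': c→15
  n15 'ccbc': ·  ←P4
  n16 'dc': ·  ←P5
  n17 'cd': c→18
  n18 'cdc': ·  ←P6

BFS fail/out derivation:
  n1('c'): parent n0 fail=0; on 'c' 0 → fail=0;  out ∅∪∅=∅
  n7('a'): parent n0 fail=0; on 'a' 0 → fail=0;  out ∅∪∅=∅
  n12('d'): parent n0 fail=0; on 'd' 0 → fail=0;  out ∅∪∅=∅
  n2('cc'): parent n1 fail=0; on 'c' 0 → fail=1;  out ∅∪∅=∅
  n8('ac'): parent n7 fail=0; on 'c' 0 → fail=1;  out ∅∪∅=∅
  n13('dd'): parent n12 fail=0; on 'd' 0 → fail=12;  out {3}∪∅={3}
  n16('dc'): parent n12 fail=0; on 'c' 0 → fail=1;  out {5}∪∅={5}
  n17('cd'): parent n1 fail=0; on 'd' 0 → fail=12;  out ∅∪∅=∅
  n3('cca'): parent n2 fail=1; on 'a' 1→0 → fail=7;  out ∅∪∅=∅
  n9('acd'): parent n8 fail=1; on 'd' 1 → fail=17;  out ∅∪∅=∅
  n11('ccd'): parent n2 fail=1; on 'd' 1 → fail=17;  out {2}∪∅={2}
  n14('ccb'): parent n2 fail=1; on 'b' 1→0 → fail=0;  out ∅∪∅=∅
  n18('cdc'): parent n17 fail=12; on 'c' 12 → fail=16;  out {6}∪{5}={5,6}
  n4('ccac'): parent n3 fail=7; on 'c' 7 → fail=8;  out ∅∪∅=∅
  n10('acdc'): parent n9 fail=17; on 'c' 17 → fail=18;  out {1}∪{5,6}={1,5,6}
  n15('ccbc'): parent n14 fail=0; on 'c' 0 → fail=1;  out {4}∪∅={4}
  n5('ccaca'): parent n4 fail=8; on 'a' 8→1→0 → fail=7;  out ∅∪∅=∅
  n6('ccacad'): parent n5 fail=7; on 'd' 7→0 → fail=12;  out {0}∪∅={0}

Text stream:
pos 0 'd': at 12
pos 1 'd': at 13  emit P3@[0:1]
pos 2 'b': at 0 (via fail)
pos 3 'c': at 1
pos 4 'c': at 2
pos 5 'd': at 11  emit P2@[3:5]
pos 6 'd': at 13 (via fail)  emit P3@[5:6]
pos 7 'd': at 13 (via fail)  emit P3@[6:7]
pos 8 'a': at 7 (via fail)
pos 9 'c': at 8
pos 10 'd': at 9
pos 11 'c': at 10  emit P1@[8:11],P5@[10:11],P6@[9:11]
pos 12 'b': at 0 (via fail)
pos 13 'd': at 12
pos 14 'c': at 16  emit P5@[13:14]
pos 15 'd': at 17 (via fail)
pos 16 'c': at 18  emit P5@[15:16],P6@[14:16]
pos 17 'c': at 2 (via fail)
pos 18 'c': at 2 (via fail)
pos 19 'b': at 14
pos 20 'c': at 15  emit P4@[17:20]
pos 21 'a': at 7 (via fail)
pos 22 'c': at 8
pos 23 'a': at 7 (via fail)
pos 24 'a': at 7 (via fail)
pos 25 'c': at 8
pos 26 'd': at 9
pos 27 'c': at 10  emit P1@[24:27],P5@[26:27],P6@[25:27]
pos 28 'a': at 7 (via fail)
pos 29 'c': at 8
pos 30 'd': at 9
pos 31 'c': at 10  emit P1@[28:31],P5@[30:31],P6@[29:31]
pos 32 'a': at 7 (via fail)
pos 33 'a': at 7 (via fail)
pos 34 'b': at 0 (via fail)
pos 35 'c': at 1
pos 36 'd': at 17
pos 37 'd': at 13 (via fail)  emit P3@[36:37]
pos 38 'a': at 7 (via fail)
pos 39 'b': at 0 (via fail)
pos 40 'd': at 12
pos 41 'b': at 0 (via fail)
pos 42 'd': at 12
pos 43 'd': at 13  emit P3@[42:43]
pos 44 'd': at 13 (via fail)  emit P3@[43:44]
pos 45 'd': at 13 (via fail)  emit P3@[44:45]
pos 46 'd': at 13 (via fail)  emit P3@[45:46]
pos 47 'c': at 16 (via fail)  emit P5@[46:47]
pos 48 'c': at 2 (via fail)
pos 49 'b': at 14
pos 50 'c': at 15  emit P4@[47:50]
pos 51 'b': at 0 (via fail)
pos 52 'b': at 0
pos 53 'd': at 12
pos 54 'd': at 13  emit P3@[53:54]
pos 55 'c': at 16 (via fail)  emit P5@[54:55]
pos 56 'a': at 7 (via fail)
pos 57 'c': at 8
pos 58 'd': at 9
pos 59 'c': at 10  emit P1@[56:59],P5@[58:59],P6@[57:59]
pos 60 'd': at 17 (via fail)
pos 61 'c': at 18  emit P5@[60:61],P6@[59:61]
pos 62 'c': at 2 (via fail)
pos 63 'c': at 2 (via fail)
pos 64 'd': at 11  emit P2@[62:64]
pos 65 'a': at 7 (via fail)

Matches: [[1,3],[5,2],[6,3],[7,3],[11,1],[11,5],[11,6],[14,5],[16,5],[16,6],[20,4],[27,1],[27,5],[27,6],[31,1],[31,5],[31,6],[37,3],[43,3],[44,3],[45,3],[46,3],[47,5],[50,4],[54,3],[55,5],[59,1],[59,5],[59,6],[61,5],[61,6],[64,2]]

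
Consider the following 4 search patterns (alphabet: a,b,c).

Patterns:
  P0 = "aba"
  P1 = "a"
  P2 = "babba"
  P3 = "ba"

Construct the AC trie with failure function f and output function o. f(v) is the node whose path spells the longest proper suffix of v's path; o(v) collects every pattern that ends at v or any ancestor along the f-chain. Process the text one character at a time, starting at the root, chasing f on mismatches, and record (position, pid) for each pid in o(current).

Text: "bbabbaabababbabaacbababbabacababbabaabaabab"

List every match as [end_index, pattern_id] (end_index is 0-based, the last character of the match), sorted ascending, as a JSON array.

Construct AC machine:
Trie (insert patterns):
  0='ε' goto a→1 b→4
  1='a' goto b→2  [P1 ends]
  2='ab' goto a→3
  3='aba' goto ·  [P0 ends]
  4='b' goto a→5
  5='ba' goto b→6  [P3 ends]
  6='bab' goto b→7
  7='babb' goto a→8
  8='babba' goto ·  [P2 ends]

BFS fail/out derivation:
  fail(1) 'a': from fail(0)=0 chase 'a': 0 ⇒ 0;  out={1}∪out(0)={1}
  fail(4) 'b': from fail(0)=0 chase 'b': 0 ⇒ 0;  out=∅∪out(0)=∅
  fail(2) 'ab': from fail(1)=0 chase 'b': 0 ⇒ 4;  out=∅∪out(4)=∅
  fail(5) 'ba': from fail(4)=0 chase 'a': 0 ⇒ 1;  out={3}∪out(1)={1,3}
  fail(3) 'aba': from fail(2)=4 chase 'a': 4 ⇒ 5;  out={0}∪out(5)={0,1,3}
  fail(6) 'bab': from fail(5)=1 chase 'b': 1 ⇒ 2;  out=∅∪out(2)=∅
  fail(7) 'babb': from fail(6)=2 chase 'b': 2→4→0 ⇒ 4;  out=∅∪out(4)=∅
  fail(8) 'babba': from fail(7)=4 chase 'a': 4 ⇒ 5;  out={2}∪out(5)={1,2,3}

Text stream:
[0] read 'b'  n0⇒n4
[1] read 'b'  n4⇒n4 ·f
[2] read 'a'  n4⇒n5  emit P1@[2:2],P3@[1:2]
[3] read 'b'  n5⇒n6
[4] read 'b'  n6⇒n7
[5] read 'a'  n7⇒n8  emit P1@[5:5],P2@[1:5],P3@[4:5]
[6] read 'a'  n8⇒n1 ·f  emit P1@[6:6]
[7] read 'b'  n1⇒n2
[8] read 'a'  n2⇒n3  emit P0@[6:8],P1@[8:8],P3@[7:8]
[9] read 'b'  n3⇒n6 ·f
[10] read 'a'  n6⇒n3 ·f  emit P0@[8:10],P1@[10:10],P3@[9:10]
[11] read 'b'  n3⇒n6 ·f
[12] read 'b'  n6⇒n7
[13] read 'a'  n7⇒n8  emit P1@[13:13],P2@[9:13],P3@[12:13]
[14] read 'b'  n8⇒n6 ·f
[15] read 'a'  n6⇒n3 ·f  emit P0@[13:15],P1@[15:15],P3@[14:15]
[16] read 'a'  n3⇒n1 ·f  emit P1@[16:16]
[17] read 'c'  n1⇒n0 ·f
[18] read 'b'  n0⇒n4
[19] read 'a'  n4⇒n5  emit P1@[19:19],P3@[18:19]
[20] read 'b'  n5⇒n6
[21] read 'a'  n6⇒n3 ·f  emit P0@[19:21],P1@[21:21],P3@[20:21]
[22] read 'b'  n3⇒n6 ·f
[23] read 'b'  n6⇒n7
[24] read 'a'  n7⇒n8  emit P1@[24:24],P2@[20:24],P3@[23:24]
[25] read 'b'  n8⇒n6 ·f
[26] read 'a'  n6⇒n3 ·f  emit P0@[24:26],P1@[26:26],P3@[25:26]
[27] read 'c'  n3⇒n0 ·f
[28] read 'a'  n0⇒n1  emit P1@[28:28]
[29] read 'b'  n1⇒n2
[30] read 'a'  n2⇒n3  emit P0@[28:30],P1@[30:30],P3@[29:30]
[31] read 'b'  n3⇒n6 ·f
[32] read 'b'  n6⇒n7
[33] read 'a'  n7⇒n8  emit P1@[33:33],P2@[29:33],P3@[32:33]
[34] read 'b'  n8⇒n6 ·f
[35] read 'a'  n6⇒n3 ·f  emit P0@[33:35],P1@[35:35],P3@[34:35]
[36] read 'a'  n3⇒n1 ·f  emit P1@[36:36]
[37] read 'b'  n1⇒n2
[38] read 'a'  n2⇒n3  emit P0@[36:38],P1@[38:38],P3@[37:38]
[39] read 'a'  n3⇒n1 ·f  emit P1@[39:39]
[40] read 'b'  n1⇒n2
[41] read 'a'  n2⇒n3  emit P0@[39:41],P1@[41:41],P3@[40:41]
[42] read 'b'  n3⇒n6 ·f

Result: [[2,1],[2,3],[5,1],[5,2],[5,3],[6,1],[8,0],[8,1],[8,3],[10,0],[10,1],[10,3],[13,1],[13,2],[13,3],[15,0],[15,1],[15,3],[16,1],[19,1],[19,3],[21,0],[21,1],[21,3],[24,1],[24,2],[24,3],[26,0],[26,1],[26,3],[28,1],[30,0],[30,1],[30,3],[33,1],[33,2],[33,3],[35,0],[35,1],[35,3],[36,1],[38,0],[38,1],[38,3],[39,1],[41,0],[41,1],[41,3]]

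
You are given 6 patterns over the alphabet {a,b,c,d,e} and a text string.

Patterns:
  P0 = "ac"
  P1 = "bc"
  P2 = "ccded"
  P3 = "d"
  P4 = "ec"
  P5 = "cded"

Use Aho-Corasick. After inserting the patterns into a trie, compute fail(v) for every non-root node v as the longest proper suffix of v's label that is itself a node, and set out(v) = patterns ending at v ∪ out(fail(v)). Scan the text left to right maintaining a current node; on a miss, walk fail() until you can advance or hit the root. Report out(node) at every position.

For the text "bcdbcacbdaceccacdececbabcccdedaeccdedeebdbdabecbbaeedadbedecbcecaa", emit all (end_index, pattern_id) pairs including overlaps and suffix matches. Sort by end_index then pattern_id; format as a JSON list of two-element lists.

Construct AC machine:
Trie nodes:
  n0 'ε': a→1 b→3 c→5 d→10 e→11
  n1 'a': c→2
  n2 'ac': ·  ←P0
  n3 'b': c→4
  n4 'bc': ·  ←P1
  n5 'c': c→6 d→13
  n6 'cc': d→7
  n7 'ccd': e→8
  n8 'ccde': d→9
  n9 'ccded': ·  ←P2
  n10 'd': ·  ←P3
  n11 'e': c→12
  n12 'ec': ·  ←P4
  n13 'cd': e→14
  n14 'cde': d→15
  n15 'cded': ·  ←P5

Failure links (BFS by depth):
  n1('a'): parent n0 fail=0; on 'a' 0 → fail=0;  out ∅∪∅=∅
  n3('b'): parent n0 fail=0; on 'b' 0 → fail=0;  out ∅∪∅=∅
  n5('c'): parent n0 fail=0; on 'c' 0 → fail=0;  out ∅∪∅=∅
  n10('d'): parent n0 fail=0; on 'd' 0 → fail=0;  out {3}∪∅={3}
  n11('e'): parent n0 fail=0; on 'e' 0 → fail=0;  out ∅∪∅=∅
  n2('ac'): parent n1 fail=0; on 'c' 0 → fail=5;  out {0}∪∅={0}
  n4('bc'): parent n3 fail=0; on 'c' 0 → fail=5;  out {1}∪∅={1}
  n6('cc'): parent n5 fail=0; on 'c' 0 → fail=5;  out ∅∪∅=∅
  n12('ec'): parent n11 fail=0; on 'c' 0 → fail=5;  out {4}∪∅={4}
  n13('cd'): parent n5 fail=0; on 'd' 0 → fail=10;  out ∅∪{3}={3}
  n7('ccd'): parent n6 fail=5; on 'd' 5 → fail=13;  out ∅∪{3}={3}
  n14('cde'): parent n13 fail=10; on 'e' 10→0 → fail=11;  out ∅∪∅=∅
  n8('ccde'): parent n7 fail=13; on 'e' 13 → fail=14;  out ∅∪∅=∅
  n15('cded'): parent n14 fail=11; on 'd' 11→0 → fail=10;  out {5}∪{3}={3,5}
  n9('ccded'): parent n8 fail=14; on 'd' 14 → fail=15;  out {2}∪{3,5}={2,3,5}

Run:
i=0 'b': node 0→3
i=1 'c': node 3→4  emit P1@[0:1]
i=2 'd': node 4→13 (fail-walked)  emit P3@[2:2]
i=3 'b': node 13→3 (fail-walked)
i=4 'c': node 3→4  emit P1@[3:4]
i=5 'a': node 4→1 (fail-walked)
i=6 'c': node 1→2  emit P0@[5:6]
i=7 'b': node 2→3 (fail-walked)
i=8 'd': node 3→10 (fail-walked)  emit P3@[8:8]
i=9 'a': node 10→1 (fail-walked)
i=10 'c': node 1→2  emit P0@[9:10]
i=11 'e': node 2→11 (fail-walked)
i=12 'c': node 11→12  emit P4@[11:12]
i=13 'c': node 12→6 (fail-walked)
i=14 'a': node 6→1 (fail-walked)
i=15 'c': node 1→2  emit P0@[14:15]
i=16 'd': node 2→13 (fail-walked)  emit P3@[16:16]
i=17 'e': node 13→14
i=18 'c': node 14→12 (fail-walked)  emit P4@[17:18]
i=19 'e': node 12→11 (fail-walked)
i=20 'c': node 11→12  emit P4@[19:20]
i=21 'b': node 12→3 (fail-walked)
i=22 'a': node 3→1 (fail-walked)
i=23 'b': node 1→3 (fail-walked)
i=24 'c': node 3→4  emit P1@[23:24]
i=25 'c': node 4→6 (fail-walked)
i=26 'c': node 6→6 (fail-walked)
i=27 'd': node 6→7  emit P3@[27:27]
i=28 'e': node 7→8
i=29 'd': node 8→9  emit P2@[25:29],P3@[29:29],P5@[26:29]
i=30 'a': node 9→1 (fail-walked)
i=31 'e': node 1→11 (fail-walked)
i=32 'c': node 11→12  emit P4@[31:32]
i=33 'c': node 12→6 (fail-walked)
i=34 'd': node 6→7  emit P3@[34:34]
i=35 'e': node 7→8
i=36 'd': node 8→9  emit P2@[32:36],P3@[36:36],P5@[33:36]
i=37 'e': node 9→11 (fail-walked)
i=38 'e': node 11→11 (fail-walked)
i=39 'b': node 11→3 (fail-walked)
i=40 'd': node 3→10 (fail-walked)  emit P3@[40:40]
i=41 'b': node 10→3 (fail-walked)
i=42 'd': node 3→10 (fail-walked)  emit P3@[42:42]
i=43 'a': node 10→1 (fail-walked)
i=44 'b': node 1→3 (fail-walked)
i=45 'e': node 3→11 (fail-walked)
i=46 'c': node 11→12  emit P4@[45:46]
i=47 'b': node 12→3 (fail-walked)
i=48 'b': node 3→3 (fail-walked)
i=49 'a': node 3→1 (fail-walked)
i=50 'e': node 1→11 (fail-walked)
i=51 'e': node 11→11 (fail-walked)
i=52 'd': node 11→10 (fail-walked)  emit P3@[52:52]
i=53 'a': node 10→1 (fail-walked)
i=54 'd': node 1→10 (fail-walked)  emit P3@[54:54]
i=55 'b': node 10→3 (fail-walked)
i=56 'e': node 3→11 (fail-walked)
i=57 'd': node 11→10 (fail-walked)  emit P3@[57:57]
i=58 'e': node 10→11 (fail-walked)
i=59 'c': node 11→12  emit P4@[58:59]
i=60 'b': node 12→3 (fail-walked)
i=61 'c': node 3→4  emit P1@[60:61]
i=62 'e': node 4→11 (fail-walked)
i=63 'c': node 11→12  emit P4@[62:63]
i=64 'a': node 12→1 (fail-walked)
i=65 'a': node 1→1 (fail-walked)

Matches: [[1,1],[2,3],[4,1],[6,0],[8,3],[10,0],[12,4],[15,0],[16,3],[18,4],[20,4],[24,1],[27,3],[29,2],[29,3],[29,5],[32,4],[34,3],[36,2],[36,3],[36,5],[40,3],[42,3],[46,4],[52,3],[54,3],[57,3],[59,4],[61,1],[63,4]]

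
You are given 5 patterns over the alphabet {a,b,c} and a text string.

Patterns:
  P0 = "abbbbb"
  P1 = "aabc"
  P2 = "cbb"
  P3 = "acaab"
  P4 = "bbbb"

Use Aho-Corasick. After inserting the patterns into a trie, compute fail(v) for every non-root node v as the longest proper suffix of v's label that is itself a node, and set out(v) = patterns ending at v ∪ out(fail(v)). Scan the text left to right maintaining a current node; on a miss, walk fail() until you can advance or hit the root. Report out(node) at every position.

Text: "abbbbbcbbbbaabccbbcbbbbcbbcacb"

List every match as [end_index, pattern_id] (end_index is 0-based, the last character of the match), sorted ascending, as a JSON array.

Construct AC machine:
Trie (insert patterns):
  0='ε' goto a→1 b→17 c→10
  1='a' goto a→7 b→2 c→13
  2='ab' goto b→3
  3='abb' goto b→4
  4='abbb' goto b→5
  5='abbbb' goto b→6
  6='abbbbb' goto ·  ←P0
  7='aa' goto b→8
  8='aab' goto c→9
  9='aabc' goto ·  ←P1
  10='c' goto b→11
  11='cb' goto b→12
  12='cbb' goto ·  ←P2
  13='ac' goto a→14
  14='aca' goto a→15
  15='acaa' goto b→16
  16='acaab' goto ·  ←P3
  17='b' goto b→18
  18='bb' goto b→19
  19='bbb' goto b→20
  20='bbbb' goto ·  ←P4

Failure links (BFS by depth):
  fail(1) 'a': from fail(0)=0 chase 'a': 0 ⇒ 0;  out=∅∪out(0)=∅
  fail(10) 'c': from fail(0)=0 chase 'c': 0 ⇒ 0;  out=∅∪out(0)=∅
  fail(17) 'b': from fail(0)=0 chase 'b': 0 ⇒ 0;  out=∅∪out(0)=∅
  fail(2) 'ab': from fail(1)=0 chase 'b': 0 ⇒ 17;  out=∅∪out(17)=∅
  fail(7) 'aa': from fail(1)=0 chase 'a': 0 ⇒ 1;  out=∅∪out(1)=∅
  fail(11) 'cb': from fail(10)=0 chase 'b': 0 ⇒ 17;  out=∅∪out(17)=∅
  fail(13) 'ac': from fail(1)=0 chase 'c': 0 ⇒ 10;  out=∅∪out(10)=∅
  fail(18) 'bb': from fail(17)=0 chase 'b': 0 ⇒ 17;  out=∅∪out(17)=∅
  fail(3) 'abb': from fail(2)=17 chase 'b': 17 ⇒ 18;  out=∅∪out(18)=∅
  fail(8) 'aab': from fail(7)=1 chase 'b': 1 ⇒ 2;  out=∅∪out(2)=∅
  fail(12) 'cbb': from fail(11)=17 chase 'b': 17 ⇒ 18;  out={2}∪out(18)={2}
  fail(14) 'aca': from fail(13)=10 chase 'a': 10→0 ⇒ 1;  out=∅∪out(1)=∅
  fail(19) 'bbb': from fail(18)=17 chase 'b': 17 ⇒ 18;  out=∅∪out(18)=∅
  fail(4) 'abbb': from fail(3)=18 chase 'b': 18 ⇒ 19;  out=∅∪out(19)=∅
  fail(9) 'aabc': from fail(8)=2 chase 'c': 2→17→0 ⇒ 10;  out={1}∪out(10)={1}
  fail(15) 'acaa': from fail(14)=1 chase 'a': 1 ⇒ 7;  out=∅∪out(7)=∅
  fail(20) 'bbbb': from fail(19)=18 chase 'b': 18 ⇒ 19;  out={4}∪out(19)={4}
  fail(5) 'abbbb': from fail(4)=19 chase 'b': 19 ⇒ 20;  out=∅∪out(20)={4}
  fail(16) 'acaab': from fail(15)=7 chase 'b': 7 ⇒ 8;  out={3}∪out(8)={3}
  fail(6) 'abbbbb': from fail(5)=20 chase 'b': 20→19 ⇒ 20;  out={0}∪out(20)={0,4}

Scan:
i=0 'a': node 0→1
i=1 'b': node 1→2
i=2 'b': node 2→3
i=3 'b': node 3→4
i=4 'b': node 4→5  → match P4@[1:4]
i=5 'b': node 5→6  → match P0@[0:5],P4@[2:5]
i=6 'c': node 6→10 (via fail)
i=7 'b': node 10→11
i=8 'b': node 11→12  → match P2@[6:8]
i=9 'b': node 12→19 (via fail)
i=10 'b': node 19→20  → match P4@[7:10]
i=11 'a': node 20→1 (via fail)
i=12 'a': node 1→7
i=13 'b': node 7→8
i=14 'c': node 8→9  → match P1@[11:14]
i=15 'c': node 9→10 (via fail)
i=16 'b': node 10→11
i=17 'b': node 11→12  → match P2@[15:17]
i=18 'c': node 12→10 (via fail)
i=19 'b': node 10→11
i=20 'b': node 11→12  → match P2@[18:20]
i=21 'b': node 12→19 (via fail)
i=22 'b': node 19→20  → match P4@[19:22]
i=23 'c': node 20→10 (via fail)
i=24 'b': node 10→11
i=25 'b': node 11→12  → match P2@[23:25]
i=26 'c': node 12→10 (via fail)
i=27 'a': node 10→1 (via fail)
i=28 'c': node 1→13
i=29 'b': node 13→11 (via fail)

All matches (sorted): [[4,4],[5,0],[5,4],[8,2],[10,4],[14,1],[17,2],[20,2],[22,4],[25,2]]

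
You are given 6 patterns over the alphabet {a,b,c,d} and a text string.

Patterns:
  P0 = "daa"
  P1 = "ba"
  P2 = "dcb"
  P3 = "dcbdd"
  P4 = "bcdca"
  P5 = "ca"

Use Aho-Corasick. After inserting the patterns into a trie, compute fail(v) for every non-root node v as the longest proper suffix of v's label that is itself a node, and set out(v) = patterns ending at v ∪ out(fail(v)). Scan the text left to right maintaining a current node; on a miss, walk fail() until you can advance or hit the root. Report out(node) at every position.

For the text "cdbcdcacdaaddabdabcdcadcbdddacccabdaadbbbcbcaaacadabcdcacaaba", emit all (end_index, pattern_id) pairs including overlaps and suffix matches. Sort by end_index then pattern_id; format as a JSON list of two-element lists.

Construct AC machine:
Trie (insert patterns):
  0='ε' goto b→4 c→14 d→1
  1='d' goto a→2 c→6
  2='da' goto a→3
  3='daa' goto ·  [P0 ends]
  4='b' goto a→5 c→10
  5='ba' goto ·  [P1 ends]
  6='dc' goto b→7
  7='dcb' goto d→8  [P2 ends]
  8='dcbd' goto d→9
  9='dcbdd' goto ·  [P3 ends]
  10='bc' goto d→11
  11='bcd' goto c→12
  12='bcdc' goto a→13
  13='bcdca' goto ·  [P4 ends]
  14='c' goto a→15
  15='ca' goto ·  [P5 ends]

Failure links (BFS by depth):
  n1('d'): parent n0 fail=0; on 'd' 0 → fail=0;  out ∅∪∅=∅
  n4('b'): parent n0 fail=0; on 'b' 0 → fail=0;  out ∅∪∅=∅
  n14('c'): parent n0 fail=0; on 'c' 0 → fail=0;  out ∅∪∅=∅
  n2('da'): parent n1 fail=0; on 'a' 0 → fail=0;  out ∅∪∅=∅
  n5('ba'): parent n4 fail=0; on 'a' 0 → fail=0;  out {1}∪∅={1}
  n6('dc'): parent n1 fail=0; on 'c' 0 → fail=14;  out ∅∪∅=∅
  n10('bc'): parent n4 fail=0; on 'c' 0 → fail=14;  out ∅∪∅=∅
  n15('ca'): parent n14 fail=0; on 'a' 0 → fail=0;  out {5}∪∅={5}
  n3('daa'): parent n2 fail=0; on 'a' 0 → fail=0;  out {0}∪∅={0}
  n7('dcb'): parent n6 fail=14; on 'b' 14→0 → fail=4;  out {2}∪∅={2}
  n11('bcd'): parent n10 fail=14; on 'd' 14→0 → fail=1;  out ∅∪∅=∅
  n8('dcbd'): parent n7 fail=4; on 'd' 4→0 → fail=1;  out ∅∪∅=∅
  n12('bcdc'): parent n11 fail=1; on 'c' 1 → fail=6;  out ∅∪∅=∅
  n9('dcbdd'): parent n8 fail=1; on 'd' 1→0 → fail=1;  out {3}∪∅={3}
  n13('bcdca'): parent n12 fail=6; on 'a' 6→14 → fail=15;  out {4}∪{5}={4,5}

Run:
[0] read 'c'  n0⇒n14
[1] read 'd'  n14⇒n1 (fail-walked)
[2] read 'b'  n1⇒n4 (fail-walked)
[3] read 'c'  n4⇒n10
[4] read 'd'  n10⇒n11
[5] read 'c'  n11⇒n12
[6] read 'a'  n12⇒n13  → match P4@[2:6],P5@[5:6]
[7] read 'c'  n13⇒n14 (fail-walked)
[8] read 'd'  n14⇒n1 (fail-walked)
[9] read 'a'  n1⇒n2
[10] read 'a'  n2⇒n3  → match P0@[8:10]
[11] read 'd'  n3⇒n1 (fail-walked)
[12] read 'd'  n1⇒n1 (fail-walked)
[13] read 'a'  n1⇒n2
[14] read 'b'  n2⇒n4 (fail-walked)
[15] read 'd'  n4⇒n1 (fail-walked)
[16] read 'a'  n1⇒n2
[17] read 'b'  n2⇒n4 (fail-walked)
[18] read 'c'  n4⇒n10
[19] read 'd'  n10⇒n11
[20] read 'c'  n11⇒n12
[21] read 'a'  n12⇒n13  → match P4@[17:21],P5@[20:21]
[22] read 'd'  n13⇒n1 (fail-walked)
[23] read 'c'  n1⇒n6
[24] read 'b'  n6⇒n7  → match P2@[22:24]
[25] read 'd'  n7⇒n8
[26] read 'd'  n8⇒n9  → match P3@[22:26]
[27] read 'd'  n9⇒n1 (fail-walked)
[28] read 'a'  n1⇒n2
[29] read 'c'  n2⇒n14 (fail-walked)
[30] read 'c'  n14⇒n14 (fail-walked)
[31] read 'c'  n14⇒n14 (fail-walked)
[32] read 'a'  n14⇒n15  → match P5@[31:32]
[33] read 'b'  n15⇒n4 (fail-walked)
[34] read 'd'  n4⇒n1 (fail-walked)
[35] read 'a'  n1⇒n2
[36] read 'a'  n2⇒n3  → match P0@[34:36]
[37] read 'd'  n3⇒n1 (fail-walked)
[38] read 'b'  n1⇒n4 (fail-walked)
[39] read 'b'  n4⇒n4 (fail-walked)
[40] read 'b'  n4⇒n4 (fail-walked)
[41] read 'c'  n4⇒n10
[42] read 'b'  n10⇒n4 (fail-walked)
[43] read 'c'  n4⇒n10
[44] read 'a'  n10⇒n15 (fail-walked)  → match P5@[43:44]
[45] read 'a'  n15⇒n0 (fail-walked)
[46] read 'a'  n0⇒n0
[47] read 'c'  n0⇒n14
[48] read 'a'  n14⇒n15  → match P5@[47:48]
[49] read 'd'  n15⇒n1 (fail-walked)
[50] read 'a'  n1⇒n2
[51] read 'b'  n2⇒n4 (fail-walked)
[52] read 'c'  n4⇒n10
[53] read 'd'  n10⇒n11
[54] read 'c'  n11⇒n12
[55] read 'a'  n12⇒n13  → match P4@[51:55],P5@[54:55]
[56] read 'c'  n13⇒n14 (fail-walked)
[57] read 'a'  n14⇒n15  → match P5@[56:57]
[58] read 'a'  n15⇒n0 (fail-walked)
[59] read 'b'  n0⇒n4
[60] read 'a'  n4⇒n5  → match P1@[59:60]

Result: [[6,4],[6,5],[10,0],[21,4],[21,5],[24,2],[26,3],[32,5],[36,0],[44,5],[48,5],[55,4],[55,5],[57,5],[60,1]]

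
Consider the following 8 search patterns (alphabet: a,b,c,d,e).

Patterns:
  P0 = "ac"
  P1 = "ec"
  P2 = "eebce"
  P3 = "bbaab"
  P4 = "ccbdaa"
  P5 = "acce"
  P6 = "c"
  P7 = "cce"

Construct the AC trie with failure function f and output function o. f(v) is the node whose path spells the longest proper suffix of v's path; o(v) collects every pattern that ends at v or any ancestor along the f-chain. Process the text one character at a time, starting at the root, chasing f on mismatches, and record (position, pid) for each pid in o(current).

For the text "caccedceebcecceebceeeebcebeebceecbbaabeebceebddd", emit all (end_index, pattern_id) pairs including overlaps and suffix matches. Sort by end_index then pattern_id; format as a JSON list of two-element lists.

Build automaton:
Trie (insert patterns):
  0='ε' goto a→1 b→9 c→14 e→3
  1='a' goto c→2
  2='ac' goto c→20  ←P0
  3='e' goto c→4 e→5
  4='ec' goto ·  ←P1
  5='ee' goto b→6
  6='eeb' goto c→7
  7='eebc' goto e→8
  8='eebce' goto ·  ←P2
  9='b' goto b→10
  10='bb' goto a→11
  11='bba' goto a→12
  12='bbaa' goto b→13
  13='bbaab' goto ·  ←P3
  14='c' goto c→15  ←P6
  15='cc' goto b→16 e→22
  16='ccb' goto d→17
  17='ccbd' goto a→18
  18='ccbda' goto a→19
  19='ccbdaa' goto ·  ←P4
  20='acc' goto e→21
  21='acce' goto ·  ←P5
  22='cce' goto ·  ←P7

BFS fail/out derivation:
  fail(1) 'a': from fail(0)=0 chase 'a': 0 ⇒ 0;  out=∅∪out(0)=∅
  fail(3) 'e': from fail(0)=0 chase 'e': 0 ⇒ 0;  out=∅∪out(0)=∅
  fail(9) 'b': from fail(0)=0 chase 'b': 0 ⇒ 0;  out=∅∪out(0)=∅
  fail(14) 'c': from fail(0)=0 chase 'c': 0 ⇒ 0;  out={6}∪out(0)={6}
  fail(2) 'ac': from fail(1)=0 chase 'c': 0 ⇒ 14;  out={0}∪out(14)={0,6}
  fail(4) 'ec': from fail(3)=0 chase 'c': 0 ⇒ 14;  out={1}∪out(14)={1,6}
  fail(5) 'ee': from fail(3)=0 chase 'e': 0 ⇒ 3;  out=∅∪out(3)=∅
  fail(10) 'bb': from fail(9)=0 chase 'b': 0 ⇒ 9;  out=∅∪out(9)=∅
  fail(15) 'cc': from fail(14)=0 chase 'c': 0 ⇒ 14;  out=∅∪out(14)={6}
  fail(6) 'eeb': from fail(5)=3 chase 'b': 3→0 ⇒ 9;  out=∅∪out(9)=∅
  fail(11) 'bba': from fail(10)=9 chase 'a': 9→0 ⇒ 1;  out=∅∪out(1)=∅
  fail(16) 'ccb': from fail(15)=14 chase 'b': 14→0 ⇒ 9;  out=∅∪out(9)=∅
  fail(20) 'acc': from fail(2)=14 chase 'c': 14 ⇒ 15;  out=∅∪out(15)={6}
  fail(22) 'cce': from fail(15)=14 chase 'e': 14→0 ⇒ 3;  out={7}∪out(3)={7}
  fail(7) 'eebc': from fail(6)=9 chase 'c': 9→0 ⇒ 14;  out=∅∪out(14)={6}
  fail(12) 'bbaa': from fail(11)=1 chase 'a': 1→0 ⇒ 1;  out=∅∪out(1)=∅
  fail(17) 'ccbd': from fail(16)=9 chase 'd': 9→0 ⇒ 0;  out=∅∪out(0)=∅
  fail(21) 'acce': from fail(20)=15 chase 'e': 15 ⇒ 22;  out={5}∪out(22)={5,7}
  fail(8) 'eebce': from fail(7)=14 chase 'e': 14→0 ⇒ 3;  out={2}∪out(3)={2}
  fail(13) 'bbaab': from fail(12)=1 chase 'b': 1→0 ⇒ 9;  out={3}∪out(9)={3}
  fail(18) 'ccbda': from fail(17)=0 chase 'a': 0 ⇒ 1;  out=∅∪out(1)=∅
  fail(19) 'ccbdaa': from fail(18)=1 chase 'a': 1→0 ⇒ 1;  out={4}∪out(1)={4}

Run:
[0] read 'c'  n0⇒n14  → match P6@[0:0]
[1] read 'a'  n14⇒n1 (via fail)
[2] read 'c'  n1⇒n2  → match P0@[1:2],P6@[2:2]
[3] read 'c'  n2⇒n20  → match P6@[3:3]
[4] read 'e'  n20⇒n21  → match P5@[1:4],P7@[2:4]
[5] read 'd'  n21⇒n0 (via fail)
[6] read 'c'  n0⇒n14  → match P6@[6:6]
[7] read 'e'  n14⇒n3 (via fail)
[8] read 'e'  n3⇒n5
[9] read 'b'  n5⇒n6
[10] read 'c'  n6⇒n7  → match P6@[10:10]
[11] read 'e'  n7⇒n8  → match P2@[7:11]
[12] read 'c'  n8⇒n4 (via fail)  → match P1@[11:12],P6@[12:12]
[13] read 'c'  n4⇒n15 (via fail)  → match P6@[13:13]
[14] read 'e'  n15⇒n22  → match P7@[12:14]
[15] read 'e'  n22⇒n5 (via fail)
[16] read 'b'  n5⇒n6
[17] read 'c'  n6⇒n7  → match P6@[17:17]
[18] read 'e'  n7⇒n8  → match P2@[14:18]
[19] read 'e'  n8⇒n5 (via fail)
[20] read 'e'  n5⇒n5 (via fail)
[21] read 'e'  n5⇒n5 (via fail)
[22] read 'b'  n5⇒n6
[23] read 'c'  n6⇒n7  → match P6@[23:23]
[24] read 'e'  n7⇒n8  → match P2@[20:24]
[25] read 'b'  n8⇒n9 (via fail)
[26] read 'e'  n9⇒n3 (via fail)
[27] read 'e'  n3⇒n5
[28] read 'b'  n5⇒n6
[29] read 'c'  n6⇒n7  → match P6@[29:29]
[30] read 'e'  n7⇒n8  → match P2@[26:30]
[31] read 'e'  n8⇒n5 (via fail)
[32] read 'c'  n5⇒n4 (via fail)  → match P1@[31:32],P6@[32:32]
[33] read 'b'  n4⇒n9 (via fail)
[34] read 'b'  n9⇒n10
[35] read 'a'  n10⇒n11
[36] read 'a'  n11⇒n12
[37] read 'b'  n12⇒n13  → match P3@[33:37]
[38] read 'e'  n13⇒n3 (via fail)
[39] read 'e'  n3⇒n5
[40] read 'b'  n5⇒n6
[41] read 'c'  n6⇒n7  → match P6@[41:41]
[42] read 'e'  n7⇒n8  → match P2@[38:42]
[43] read 'e'  n8⇒n5 (via fail)
[44] read 'b'  n5⇒n6
[45] read 'd'  n6⇒n0 (via fail)
[46] read 'd'  n0⇒n0
[47] read 'd'  n0⇒n0

Matches: [[0,6],[2,0],[2,6],[3,6],[4,5],[4,7],[6,6],[10,6],[11,2],[12,1],[12,6],[13,6],[14,7],[17,6],[18,2],[23,6],[24,2],[29,6],[30,2],[32,1],[32,6],[37,3],[41,6],[42,2]]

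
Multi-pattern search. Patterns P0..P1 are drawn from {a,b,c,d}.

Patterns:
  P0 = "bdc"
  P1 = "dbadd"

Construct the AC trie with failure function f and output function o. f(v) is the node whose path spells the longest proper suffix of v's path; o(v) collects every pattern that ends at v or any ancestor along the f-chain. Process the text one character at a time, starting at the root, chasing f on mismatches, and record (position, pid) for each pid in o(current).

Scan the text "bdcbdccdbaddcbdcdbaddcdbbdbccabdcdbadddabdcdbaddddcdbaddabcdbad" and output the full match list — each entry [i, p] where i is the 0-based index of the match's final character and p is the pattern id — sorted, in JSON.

Build automaton:
Trie (insert patterns):
  0='ε' goto b→1 d→4
  1='b' goto d→2
  2='bd' goto c→3
  3='bdc' goto ·  [P0 ends]
  4='d' goto b→5
  5='db' goto a→6
  6='dba' goto d→7
  7='dbad' goto d→8
  8='dbadd' goto ·  [P1 ends]

BFS fail/out derivation:
  fail(1) 'b': from fail(0)=0 chase 'b': 0 ⇒ 0;  out=∅∪out(0)=∅
  fail(4) 'd': from fail(0)=0 chase 'd': 0 ⇒ 0;  out=∅∪out(0)=∅
  fail(2) 'bd': from fail(1)=0 chase 'd': 0 ⇒ 4;  out=∅∪out(4)=∅
  fail(5) 'db': from fail(4)=0 chase 'b': 0 ⇒ 1;  out=∅∪out(1)=∅
  fail(3) 'bdc': from fail(2)=4 chase 'c': 4→0 ⇒ 0;  out={0}∪out(0)={0}
  fail(6) 'dba': from fail(5)=1 chase 'a': 1→0 ⇒ 0;  out=∅∪out(0)=∅
  fail(7) 'dbad': from fail(6)=0 chase 'd': 0 ⇒ 4;  out=∅∪out(4)=∅
  fail(8) 'dbadd': from fail(7)=4 chase 'd': 4→0 ⇒ 4;  out={1}∪out(4)={1}

Run:
[0] read 'b'  n0⇒n1
[1] read 'd'  n1⇒n2
[2] read 'c'  n2⇒n3  emit P0@[0:2]
[3] read 'b'  n3⇒n1 (via fail)
[4] read 'd'  n1⇒n2
[5] read 'c'  n2⇒n3  emit P0@[3:5]
[6] read 'c'  n3⇒n0 (via fail)
[7] read 'd'  n0⇒n4
[8] read 'b'  n4⇒n5
[9] read 'a'  n5⇒n6
[10] read 'd'  n6⇒n7
[11] read 'd'  n7⇒n8  emit P1@[7:11]
[12] read 'c'  n8⇒n0 (via fail)
[13] read 'b'  n0⇒n1
[14] read 'd'  n1⇒n2
[15] read 'c'  n2⇒n3  emit P0@[13:15]
[16] read 'd'  n3⇒n4 (via fail)
[17] read 'b'  n4⇒n5
[18] read 'a'  n5⇒n6
[19] read 'd'  n6⇒n7
[20] read 'd'  n7⇒n8  emit P1@[16:20]
[21] read 'c'  n8⇒n0 (via fail)
[22] read 'd'  n0⇒n4
[23] read 'b'  n4⇒n5
[24] read 'b'  n5⇒n1 (via fail)
[25] read 'd'  n1⇒n2
[26] read 'b'  n2⇒n5 (via fail)
[27] read 'c'  n5⇒n0 (via fail)
[28] read 'c'  n0⇒n0
[29] read 'a'  n0⇒n0
[30] read 'b'  n0⇒n1
[31] read 'd'  n1⇒n2
[32] read 'c'  n2⇒n3  emit P0@[30:32]
[33] read 'd'  n3⇒n4 (via fail)
[34] read 'b'  n4⇒n5
[35] read 'a'  n5⇒n6
[36] read 'd'  n6⇒n7
[37] read 'd'  n7⇒n8  emit P1@[33:37]
[38] read 'd'  n8⇒n4 (via fail)
[39] read 'a'  n4⇒n0 (via fail)
[40] read 'b'  n0⇒n1
[41] read 'd'  n1⇒n2
[42] read 'c'  n2⇒n3  emit P0@[40:42]
[43] read 'd'  n3⇒n4 (via fail)
[44] read 'b'  n4⇒n5
[45] read 'a'  n5⇒n6
[46] read 'd'  n6⇒n7
[47] read 'd'  n7⇒n8  emit P1@[43:47]
[48] read 'd'  n8⇒n4 (via fail)
[49] read 'd'  n4⇒n4 (via fail)
[50] read 'c'  n4⇒n0 (via fail)
[51] read 'd'  n0⇒n4
[52] read 'b'  n4⇒n5
[53] read 'a'  n5⇒n6
[54] read 'd'  n6⇒n7
[55] read 'd'  n7⇒n8  emit P1@[51:55]
[56] read 'a'  n8⇒n0 (via fail)
[57] read 'b'  n0⇒n1
[58] read 'c'  n1⇒n0 (via fail)
[59] read 'd'  n0⇒n4
[60] read 'b'  n4⇒n5
[61] read 'a'  n5⇒n6
[62] read 'd'  n6⇒n7

All matches (sorted): [[2,0],[5,0],[11,1],[15,0],[20,1],[32,0],[37,1],[42,0],[47,1],[55,1]]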